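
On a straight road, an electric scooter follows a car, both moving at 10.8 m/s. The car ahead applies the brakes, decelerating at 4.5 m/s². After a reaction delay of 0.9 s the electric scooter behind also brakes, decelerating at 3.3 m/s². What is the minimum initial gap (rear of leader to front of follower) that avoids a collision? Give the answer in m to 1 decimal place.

Leader travels v²/(2a_L) = 116.640 / 9.000 = 12.960 m before stopping.
Follower covers v·t_r = 10.8000 × 0.9 = 9.720 m while reacting, then v²/(2a_F) = 116.640 / 6.600 = 17.673 m while braking, for a total of 9.720 + 17.673 = 27.393 m.
Since a_F ≤ a_L and the follower starts braking later, the follower is never slower than the leader, so the closest approach is when both have stopped.
Minimum gap = 27.393 − 12.960 = 14.433 m.

Minimum gap ≈ 14.4 m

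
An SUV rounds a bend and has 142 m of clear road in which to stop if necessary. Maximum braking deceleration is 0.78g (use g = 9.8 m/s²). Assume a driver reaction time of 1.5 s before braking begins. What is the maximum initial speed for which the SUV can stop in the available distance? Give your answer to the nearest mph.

a = 0.78 × 9.8 = 7.644 m/s².
Stopping distance: v·t_r + v²/(2a) = 142 with t_r = 1.5 s and a = 7.644 m/s².
So v² + 22.932 v − 2170.90 = 0.
Positive root: v = −a·t_r + √((a·t_r)² + 2a·d) = −11.466 + √(131.469 + 2170.90) = 36.5170 m/s.
36.5170 m/s ÷ 0.44704 = 81.686 mph.

Maximum speed ≈ 82 mph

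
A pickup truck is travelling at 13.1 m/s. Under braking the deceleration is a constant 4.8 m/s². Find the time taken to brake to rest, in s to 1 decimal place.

Braking time ≈ 2.7 s

Braking time = v/a = 13.1000 / 4.800 = 2.729 s.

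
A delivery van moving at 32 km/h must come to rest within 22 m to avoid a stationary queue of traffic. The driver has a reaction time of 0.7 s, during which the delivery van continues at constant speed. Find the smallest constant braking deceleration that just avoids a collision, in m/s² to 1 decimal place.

32 km/h ÷ 3.6 = 8.8889 m/s.
Distance covered during reaction = 8.8889 × 0.7 = 6.222 m.
Distance available for braking: 22 − 6.222 = 15.778 m.
v² = 2a·d ⇒ a = v²/(2d) = 8.8889² / (2 × 15.778) = 79.013 / 31.556 = 2.5039 m/s².

Required deceleration ≈ 2.5 m/s²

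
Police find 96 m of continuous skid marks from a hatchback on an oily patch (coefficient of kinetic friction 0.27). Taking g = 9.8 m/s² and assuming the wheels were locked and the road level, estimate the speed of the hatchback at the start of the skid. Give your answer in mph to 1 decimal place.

Deceleration a = μg = 0.27 × 9.8 = 2.646 m/s².
v = √(2a·d) = √(2 × 2.646 × 96) = √508.032 = 22.5396 m/s.
= 22.5396 ÷ 0.44704 = 50.420 mph.

Initial speed ≈ 50.4 mph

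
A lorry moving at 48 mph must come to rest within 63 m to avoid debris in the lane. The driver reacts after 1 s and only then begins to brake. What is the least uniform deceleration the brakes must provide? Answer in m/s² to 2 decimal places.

Required deceleration ≈ 5.54 m/s²

48 mph × 0.44704 = 21.4579 m/s.
Distance covered during reaction = 21.4579 × 1 = 21.458 m.
Distance available for braking: 63 − 21.458 = 41.542 m.
v² = 2a·d ⇒ a = v²/(2d) = 21.4579² / (2 × 41.542) = 460.441 / 83.084 = 5.5419 m/s².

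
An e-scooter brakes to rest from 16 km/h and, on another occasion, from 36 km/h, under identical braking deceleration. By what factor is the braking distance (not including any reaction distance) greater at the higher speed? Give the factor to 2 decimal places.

Factor ≈ 5.06

Braking distance d = v²/(2a), so with a fixed, d ∝ v².
Factor = (36/16)² = 2.2500² = 5.0625.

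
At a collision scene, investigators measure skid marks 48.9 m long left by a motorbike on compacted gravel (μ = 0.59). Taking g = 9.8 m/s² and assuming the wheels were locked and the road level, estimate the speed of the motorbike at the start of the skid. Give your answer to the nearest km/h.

Deceleration a = μg = 0.59 × 9.8 = 5.782 m/s².
v = √(2a·d) = √(2 × 5.782 × 48.9) = √565.480 = 23.7798 m/s.
= 23.7798 × 3.6 = 85.607 km/h.

Initial speed ≈ 86 km/h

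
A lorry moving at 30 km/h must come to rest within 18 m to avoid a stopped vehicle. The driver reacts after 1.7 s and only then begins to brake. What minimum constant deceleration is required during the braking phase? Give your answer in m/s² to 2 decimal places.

30 km/h ÷ 3.6 = 8.3333 m/s.
Distance covered during reaction = 8.3333 × 1.7 = 14.167 m.
Distance available for braking: 18 − 14.167 = 3.833 m.
v² = 2a·d ⇒ a = v²/(2d) = 8.3333² / (2 × 3.833) = 69.444 / 7.666 = 9.0587 m/s².

Required deceleration ≈ 9.06 m/s²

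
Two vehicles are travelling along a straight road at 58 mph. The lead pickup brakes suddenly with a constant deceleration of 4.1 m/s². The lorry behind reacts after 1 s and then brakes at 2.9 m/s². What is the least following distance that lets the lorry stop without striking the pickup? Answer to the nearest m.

58 mph × 0.44704 = 25.9283 m/s.
Leader travels v²/(2a_L) = 672.277 / 8.200 = 81.985 m before stopping.
Follower covers v·t_r = 25.9283 × 1 = 25.928 m while reacting, then v²/(2a_F) = 672.277 / 5.800 = 115.910 m while braking, for a total of 25.928 + 115.910 = 141.838 m.
Since a_F ≤ a_L and the follower starts braking later, the follower is never slower than the leader, so the closest approach is when both have stopped.
Minimum gap = 141.838 − 81.985 = 59.853 m.

Minimum gap ≈ 60 m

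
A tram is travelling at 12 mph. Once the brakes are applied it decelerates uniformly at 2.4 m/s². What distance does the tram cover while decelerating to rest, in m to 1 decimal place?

Braking distance ≈ 6.0 m

12 mph × 0.44704 = 5.3645 m/s.
Braking distance = v²/(2a) = 5.3645² / (2 × 2.400) = 28.778 / 4.800 = 5.995 m.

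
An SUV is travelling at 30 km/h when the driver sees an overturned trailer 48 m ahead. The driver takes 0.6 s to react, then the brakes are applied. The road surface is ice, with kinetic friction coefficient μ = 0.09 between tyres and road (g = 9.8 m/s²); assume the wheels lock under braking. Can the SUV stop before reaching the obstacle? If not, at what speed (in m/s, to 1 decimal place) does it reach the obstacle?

30 km/h ÷ 3.6 = 8.3333 m/s.
a = μg = 0.09 × 9.8 = 0.882 m/s².
Reaction distance = 8.3333 × 0.6 = 5.000 m.
Braking distance = v²/(2a) = 69.444 / 1.764 = 39.367 m.
Total stopping distance = 5.000 + 39.367 = 44.367 m, vs 48 m available — it stops with 48 − 44.367 = 3.633 m to spare.

Yes — it stops about 3.6 m short of the obstacle, so it never reaches it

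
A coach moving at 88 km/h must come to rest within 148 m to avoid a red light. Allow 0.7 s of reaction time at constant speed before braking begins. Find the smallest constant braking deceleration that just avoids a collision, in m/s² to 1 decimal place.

88 km/h ÷ 3.6 = 24.4444 m/s.
Distance covered during reaction = 24.4444 × 0.7 = 17.111 m.
Distance available for braking: 148 − 17.111 = 130.889 m.
v² = 2a·d ⇒ a = v²/(2d) = 24.4444² / (2 × 130.889) = 597.529 / 261.778 = 2.2826 m/s².

Required deceleration ≈ 2.3 m/s²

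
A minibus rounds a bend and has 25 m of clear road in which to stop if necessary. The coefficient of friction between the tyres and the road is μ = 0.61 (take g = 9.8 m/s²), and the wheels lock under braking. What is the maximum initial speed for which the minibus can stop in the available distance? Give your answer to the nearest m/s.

Maximum speed ≈ 17 m/s

a = μg = 0.61 × 9.8 = 5.978 m/s².
v²/(2a) = d ⇒ v = √(2 × 5.978 × 25) = √298.90 = 17.2887 m/s.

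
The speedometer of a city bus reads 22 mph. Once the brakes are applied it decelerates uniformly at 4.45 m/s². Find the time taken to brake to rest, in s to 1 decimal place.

Braking time ≈ 2.2 s

22 mph × 0.44704 = 9.8349 m/s.
Braking time = v/a = 9.8349 / 4.450 = 2.210 s.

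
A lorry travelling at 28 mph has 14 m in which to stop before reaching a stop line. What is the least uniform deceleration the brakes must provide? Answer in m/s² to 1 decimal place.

28 mph × 0.44704 = 12.5171 m/s.
v² = 2a·d ⇒ a = v²/(2d) = 12.5171² / (2 × 14.000) = 156.678 / 28.000 = 5.5956 m/s².

Required deceleration ≈ 5.6 m/s²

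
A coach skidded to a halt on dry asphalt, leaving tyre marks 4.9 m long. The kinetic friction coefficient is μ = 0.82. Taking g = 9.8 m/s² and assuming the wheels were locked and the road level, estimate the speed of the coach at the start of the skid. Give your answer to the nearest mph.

Initial speed ≈ 20 mph

Deceleration a = μg = 0.82 × 9.8 = 8.036 m/s².
v = √(2a·d) = √(2 × 8.036 × 4.9) = √78.753 = 8.8743 m/s.
= 8.8743 ÷ 0.44704 = 19.851 mph.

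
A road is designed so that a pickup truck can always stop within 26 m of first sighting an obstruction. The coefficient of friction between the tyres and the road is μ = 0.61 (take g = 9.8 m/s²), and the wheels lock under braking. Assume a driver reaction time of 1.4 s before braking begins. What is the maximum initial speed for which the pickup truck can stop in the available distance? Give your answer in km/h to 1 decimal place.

Maximum speed ≈ 40.1 km/h

a = μg = 0.61 × 9.8 = 5.978 m/s².
Stopping distance: v·t_r + v²/(2a) = 26 with t_r = 1.4 s and a = 5.978 m/s².
So v² + 16.738 v − 310.86 = 0.
Positive root: v = −a·t_r + √((a·t_r)² + 2a·d) = −8.369 + √(70.040 + 310.86) = 11.1477 m/s.
11.1477 m/s × 3.6 = 40.132 km/h.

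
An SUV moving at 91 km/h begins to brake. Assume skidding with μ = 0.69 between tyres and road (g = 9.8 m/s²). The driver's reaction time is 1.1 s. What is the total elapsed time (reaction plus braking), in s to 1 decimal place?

Total time ≈ 4.8 s

91 km/h ÷ 3.6 = 25.2778 m/s.
a = μg = 0.69 × 9.8 = 6.762 m/s².
Braking time = v/a = 25.2778 / 6.762 = 3.738 s.
Total = 1.1 + 3.738 = 4.838 s.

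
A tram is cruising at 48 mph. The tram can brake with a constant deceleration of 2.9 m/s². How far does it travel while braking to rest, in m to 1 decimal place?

48 mph × 0.44704 = 21.4579 m/s.
Braking distance = v²/(2a) = 21.4579² / (2 × 2.900) = 460.441 / 5.800 = 79.386 m.

Braking distance ≈ 79.4 m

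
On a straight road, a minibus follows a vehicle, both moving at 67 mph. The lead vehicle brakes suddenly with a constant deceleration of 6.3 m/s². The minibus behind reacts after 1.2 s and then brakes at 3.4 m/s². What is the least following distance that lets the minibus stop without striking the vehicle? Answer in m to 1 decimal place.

67 mph × 0.44704 = 29.9517 m/s.
Leader travels v²/(2a_L) = 897.104 / 12.600 = 71.199 m before stopping.
Follower covers v·t_r = 29.9517 × 1.2 = 35.942 m while reacting, then v²/(2a_F) = 897.104 / 6.800 = 131.927 m while braking, for a total of 35.942 + 131.927 = 167.869 m.
Since a_F ≤ a_L and the follower starts braking later, the follower is never slower than the leader, so the closest approach is when both have stopped.
Minimum gap = 167.869 − 71.199 = 96.670 m.

Minimum gap ≈ 96.7 m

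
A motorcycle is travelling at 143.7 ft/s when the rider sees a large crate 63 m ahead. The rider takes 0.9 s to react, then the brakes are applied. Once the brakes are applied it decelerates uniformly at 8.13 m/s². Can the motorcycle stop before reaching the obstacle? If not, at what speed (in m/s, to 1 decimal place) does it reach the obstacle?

No — it strikes the obstacle at 39.2 m/s

143.7 ft/s × 0.3048 = 43.7998 m/s.
Reaction distance = 43.7998 × 0.9 = 39.420 m.
Braking distance needed to stop: v²/(2a) = 1918.422 / 16.260 = 117.984 m, so total needed = 39.420 + 117.984 = 157.404 m > 63 m — it cannot stop.
Distance remaining when braking begins: 63 − 39.420 = 23.580 m.
v² = v₀² − 2a·d = 1918.422 − 2 × 8.130 × 23.580 = 1535.011 m²/s².
v = √1535.011 = 39.179 m/s.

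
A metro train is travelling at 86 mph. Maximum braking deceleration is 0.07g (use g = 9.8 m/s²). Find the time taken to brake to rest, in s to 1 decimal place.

Braking time ≈ 56.0 s

86 mph × 0.44704 = 38.4454 m/s.
a = 0.07 × 9.8 = 0.686 m/s².
Braking time = v/a = 38.4454 / 0.686 = 56.043 s.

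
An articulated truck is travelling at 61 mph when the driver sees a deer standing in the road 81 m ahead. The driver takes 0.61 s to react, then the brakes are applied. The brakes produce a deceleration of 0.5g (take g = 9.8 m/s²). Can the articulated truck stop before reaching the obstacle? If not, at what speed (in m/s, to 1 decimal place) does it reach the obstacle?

No — it strikes the obstacle at 10.6 m/s

61 mph × 0.44704 = 27.2694 m/s.
a = 0.5 × 9.8 = 4.900 m/s².
Reaction distance = 27.2694 × 0.61 = 16.634 m.
Braking distance needed to stop: v²/(2a) = 743.620 / 9.800 = 75.880 m, so total needed = 16.634 + 75.880 = 92.514 m > 81 m — it cannot stop.
Distance remaining when braking begins: 81 − 16.634 = 64.366 m.
v² = v₀² − 2a·d = 743.620 − 2 × 4.900 × 64.366 = 112.833 m²/s².
v = √112.833 = 10.622 m/s.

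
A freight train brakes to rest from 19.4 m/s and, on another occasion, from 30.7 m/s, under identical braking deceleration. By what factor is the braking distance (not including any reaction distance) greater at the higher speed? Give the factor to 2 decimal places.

Factor ≈ 2.50

Braking distance d = v²/(2a), so with a fixed, d ∝ v².
Factor = (30.7/19.4)² = 1.5825² = 2.5043.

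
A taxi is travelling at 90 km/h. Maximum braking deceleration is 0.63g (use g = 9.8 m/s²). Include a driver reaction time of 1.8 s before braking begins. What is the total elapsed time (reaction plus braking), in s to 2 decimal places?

90 km/h ÷ 3.6 = 25.0000 m/s.
a = 0.63 × 9.8 = 6.174 m/s².
Braking time = v/a = 25.0000 / 6.174 = 4.049 s.
Total = 1.8 + 4.049 = 5.849 s.

Total time ≈ 5.85 s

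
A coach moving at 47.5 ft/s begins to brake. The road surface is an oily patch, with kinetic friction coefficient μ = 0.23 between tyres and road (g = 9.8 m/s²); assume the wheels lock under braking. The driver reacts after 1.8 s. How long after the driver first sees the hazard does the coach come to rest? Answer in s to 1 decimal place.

47.5 ft/s × 0.3048 = 14.4780 m/s.
a = μg = 0.23 × 9.8 = 2.254 m/s².
Braking time = v/a = 14.4780 / 2.254 = 6.423 s.
Total = 1.8 + 6.423 = 8.223 s.

Total time ≈ 8.2 s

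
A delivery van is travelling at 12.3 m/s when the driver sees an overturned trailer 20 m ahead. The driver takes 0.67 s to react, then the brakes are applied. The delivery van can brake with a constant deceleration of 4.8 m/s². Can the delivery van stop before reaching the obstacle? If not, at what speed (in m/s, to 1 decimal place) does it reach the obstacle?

No — it strikes the obstacle at 6.2 m/s

Reaction distance = 12.3000 × 0.67 = 8.241 m.
Braking distance needed to stop: v²/(2a) = 151.290 / 9.600 = 15.759 m, so total needed = 8.241 + 15.759 = 24.000 m > 20 m — it cannot stop.
Distance remaining when braking begins: 20 − 8.241 = 11.759 m.
v² = v₀² − 2a·d = 151.290 − 2 × 4.800 × 11.759 = 38.404 m²/s².
v = √38.404 = 6.197 m/s.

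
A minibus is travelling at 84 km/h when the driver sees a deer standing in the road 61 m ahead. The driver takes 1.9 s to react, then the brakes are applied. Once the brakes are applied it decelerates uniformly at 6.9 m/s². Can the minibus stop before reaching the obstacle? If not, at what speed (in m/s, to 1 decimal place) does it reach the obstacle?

No — it strikes the obstacle at 17.7 m/s

84 km/h ÷ 3.6 = 23.3333 m/s.
Reaction distance = 23.3333 × 1.9 = 44.333 m.
Braking distance needed to stop: v²/(2a) = 544.443 / 13.800 = 39.452 m, so total needed = 44.333 + 39.452 = 83.785 m > 61 m — it cannot stop.
Distance remaining when braking begins: 61 − 44.333 = 16.667 m.
v² = v₀² − 2a·d = 544.443 − 2 × 6.900 × 16.667 = 314.438 m²/s².
v = √314.438 = 17.732 m/s.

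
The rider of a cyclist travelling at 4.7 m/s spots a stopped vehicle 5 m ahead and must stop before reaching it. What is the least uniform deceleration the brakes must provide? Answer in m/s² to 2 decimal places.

v² = 2a·d ⇒ a = v²/(2d) = 4.7000² / (2 × 5.000) = 22.090 / 10.000 = 2.2090 m/s².

Required deceleration ≈ 2.21 m/s²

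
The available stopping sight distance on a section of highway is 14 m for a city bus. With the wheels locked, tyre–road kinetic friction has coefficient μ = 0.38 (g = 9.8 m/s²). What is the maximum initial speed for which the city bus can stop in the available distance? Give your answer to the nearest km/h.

a = μg = 0.38 × 9.8 = 3.724 m/s².
v²/(2a) = d ⇒ v = √(2 × 3.724 × 14) = √104.27 = 10.2113 m/s.
10.2113 m/s × 3.6 = 36.761 km/h.

Maximum speed ≈ 37 km/h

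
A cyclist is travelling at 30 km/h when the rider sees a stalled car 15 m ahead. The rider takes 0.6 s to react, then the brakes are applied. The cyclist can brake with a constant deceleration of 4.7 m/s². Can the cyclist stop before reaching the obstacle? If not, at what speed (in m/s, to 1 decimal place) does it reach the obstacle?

30 km/h ÷ 3.6 = 8.3333 m/s.
Reaction distance = 8.3333 × 0.6 = 5.000 m.
Braking distance = v²/(2a) = 69.444 / 9.400 = 7.388 m.
Total stopping distance = 5.000 + 7.388 = 12.388 m, vs 15 m available — it stops with 15 − 12.388 = 2.612 m to spare.

Yes — it stops about 2.6 m short of the obstacle, so it never reaches it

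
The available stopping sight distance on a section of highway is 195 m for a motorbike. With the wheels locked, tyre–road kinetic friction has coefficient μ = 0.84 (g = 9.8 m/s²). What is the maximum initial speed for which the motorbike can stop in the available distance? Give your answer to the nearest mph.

Maximum speed ≈ 127 mph

a = μg = 0.84 × 9.8 = 8.232 m/s².
v²/(2a) = d ⇒ v = √(2 × 8.232 × 195) = √3210.48 = 56.6611 m/s.
56.6611 m/s ÷ 0.44704 = 126.747 mph.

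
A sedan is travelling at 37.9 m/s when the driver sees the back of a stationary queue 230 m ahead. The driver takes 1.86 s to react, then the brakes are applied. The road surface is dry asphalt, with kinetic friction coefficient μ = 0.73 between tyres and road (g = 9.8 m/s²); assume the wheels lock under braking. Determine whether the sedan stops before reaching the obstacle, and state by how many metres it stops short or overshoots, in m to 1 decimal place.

Yes — it stops 59.1 m short of the obstacle

a = μg = 0.73 × 9.8 = 7.154 m/s².
Reaction distance = 37.9000 × 1.86 = 70.494 m.
Braking distance = v²/(2a) = 1436.410 / 14.308 = 100.392 m.
Total stopping distance = 70.494 + 100.392 = 170.886 m, vs 230 m available — it stops with 230 − 170.886 = 59.114 m to spare.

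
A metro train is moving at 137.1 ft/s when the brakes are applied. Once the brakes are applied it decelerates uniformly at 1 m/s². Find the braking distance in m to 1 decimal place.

Braking distance ≈ 873.1 m

137.1 ft/s × 0.3048 = 41.7881 m/s.
Braking distance = v²/(2a) = 41.7881² / (2 × 1.000) = 1746.245 / 2.000 = 873.122 m.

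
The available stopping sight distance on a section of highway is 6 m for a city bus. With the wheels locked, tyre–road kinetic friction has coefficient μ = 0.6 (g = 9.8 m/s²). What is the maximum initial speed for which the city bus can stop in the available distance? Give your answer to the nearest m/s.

Maximum speed ≈ 8 m/s

a = μg = 0.6 × 9.8 = 5.880 m/s².
v²/(2a) = d ⇒ v = √(2 × 5.880 × 6) = √70.56 = 8.4000 m/s.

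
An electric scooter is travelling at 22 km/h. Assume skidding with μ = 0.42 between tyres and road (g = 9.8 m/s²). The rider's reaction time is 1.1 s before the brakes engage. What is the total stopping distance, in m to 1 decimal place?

Total stopping distance ≈ 11.3 m

22 km/h ÷ 3.6 = 6.1111 m/s.
a = μg = 0.42 × 9.8 = 4.116 m/s².
Reaction distance = v·t_r = 6.1111 × 1.1 = 6.722 m.
Braking distance = v²/(2a) = 6.1111² / (2 × 4.116) = 37.346 / 8.232 = 4.537 m.
Total = 6.722 + 4.537 = 11.259 m.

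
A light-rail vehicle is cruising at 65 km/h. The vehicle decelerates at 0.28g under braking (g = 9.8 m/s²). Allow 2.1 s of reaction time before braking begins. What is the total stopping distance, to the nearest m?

65 km/h ÷ 3.6 = 18.0556 m/s.
a = 0.28 × 9.8 = 2.744 m/s².
Reaction distance = v·t_r = 18.0556 × 2.1 = 37.917 m.
Braking distance = v²/(2a) = 18.0556² / (2 × 2.744) = 326.005 / 5.488 = 59.403 m.
Total = 37.917 + 59.403 = 97.320 m.

Total stopping distance ≈ 97 m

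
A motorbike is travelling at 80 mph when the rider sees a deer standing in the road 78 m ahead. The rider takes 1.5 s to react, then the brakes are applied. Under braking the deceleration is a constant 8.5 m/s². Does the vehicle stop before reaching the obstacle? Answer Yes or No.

80 mph × 0.44704 = 35.7632 m/s.
Reaction distance = 35.7632 × 1.5 = 53.645 m.
Braking distance = v²/(2a) = 1279.006 / 17.000 = 75.236 m.
Total stopping distance = 53.645 + 75.236 = 128.881 m, vs 78 m available — it cannot stop in time and overshoots by 128.881 − 78 = 50.881 m.

No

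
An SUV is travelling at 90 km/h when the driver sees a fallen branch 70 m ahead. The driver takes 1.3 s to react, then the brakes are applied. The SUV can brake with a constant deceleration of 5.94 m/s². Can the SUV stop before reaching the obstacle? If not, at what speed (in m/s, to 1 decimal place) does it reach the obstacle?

No — it strikes the obstacle at 13.4 m/s

90 km/h ÷ 3.6 = 25.0000 m/s.
Reaction distance = 25.0000 × 1.3 = 32.500 m.
Braking distance needed to stop: v²/(2a) = 625.000 / 11.880 = 52.609 m, so total needed = 32.500 + 52.609 = 85.109 m > 70 m — it cannot stop.
Distance remaining when braking begins: 70 − 32.500 = 37.500 m.
v² = v₀² − 2a·d = 625.000 − 2 × 5.940 × 37.500 = 179.500 m²/s².
v = √179.500 = 13.398 m/s.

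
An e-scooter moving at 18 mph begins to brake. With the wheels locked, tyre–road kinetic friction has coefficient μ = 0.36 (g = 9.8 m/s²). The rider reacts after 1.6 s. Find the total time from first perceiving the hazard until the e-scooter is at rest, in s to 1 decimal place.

18 mph × 0.44704 = 8.0467 m/s.
a = μg = 0.36 × 9.8 = 3.528 m/s².
Braking time = v/a = 8.0467 / 3.528 = 2.281 s.
Total = 1.6 + 2.281 = 3.881 s.

Total time ≈ 3.9 s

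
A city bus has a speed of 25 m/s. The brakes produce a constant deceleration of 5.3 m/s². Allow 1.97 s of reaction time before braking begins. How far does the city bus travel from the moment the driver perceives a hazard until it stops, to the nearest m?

Reaction distance = v·t_r = 25.0000 × 1.97 = 49.250 m.
Braking distance = v²/(2a) = 25.0000² / (2 × 5.300) = 625.000 / 10.600 = 58.962 m.
Total = 49.250 + 58.962 = 108.212 m.

Total stopping distance ≈ 108 m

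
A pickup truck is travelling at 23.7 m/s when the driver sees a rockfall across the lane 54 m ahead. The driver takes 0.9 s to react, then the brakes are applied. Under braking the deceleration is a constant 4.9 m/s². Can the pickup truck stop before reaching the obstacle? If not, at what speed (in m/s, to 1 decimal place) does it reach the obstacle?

No — it strikes the obstacle at 15.5 m/s

Reaction distance = 23.7000 × 0.9 = 21.330 m.
Braking distance needed to stop: v²/(2a) = 561.690 / 9.800 = 57.315 m, so total needed = 21.330 + 57.315 = 78.645 m > 54 m — it cannot stop.
Distance remaining when braking begins: 54 − 21.330 = 32.670 m.
v² = v₀² − 2a·d = 561.690 − 2 × 4.900 × 32.670 = 241.524 m²/s².
v = √241.524 = 15.541 m/s.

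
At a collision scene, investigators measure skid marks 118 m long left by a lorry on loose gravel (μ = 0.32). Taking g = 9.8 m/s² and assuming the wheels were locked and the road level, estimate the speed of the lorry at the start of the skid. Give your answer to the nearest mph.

Initial speed ≈ 61 mph

Deceleration a = μg = 0.32 × 9.8 = 3.136 m/s².
v = √(2a·d) = √(2 × 3.136 × 118) = √740.096 = 27.2047 m/s.
= 27.2047 ÷ 0.44704 = 60.855 mph.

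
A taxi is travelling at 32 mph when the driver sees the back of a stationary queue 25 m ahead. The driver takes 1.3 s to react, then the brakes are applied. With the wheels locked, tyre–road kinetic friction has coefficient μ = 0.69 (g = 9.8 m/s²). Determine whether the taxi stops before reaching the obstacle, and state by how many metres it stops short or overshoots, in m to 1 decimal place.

32 mph × 0.44704 = 14.3053 m/s.
a = μg = 0.69 × 9.8 = 6.762 m/s².
Reaction distance = 14.3053 × 1.3 = 18.597 m.
Braking distance = v²/(2a) = 204.642 / 13.524 = 15.132 m.
Total stopping distance = 18.597 + 15.132 = 33.729 m, vs 25 m available — it cannot stop in time and overshoots by 33.729 − 25 = 8.729 m.

No — it overshoots by 8.7 m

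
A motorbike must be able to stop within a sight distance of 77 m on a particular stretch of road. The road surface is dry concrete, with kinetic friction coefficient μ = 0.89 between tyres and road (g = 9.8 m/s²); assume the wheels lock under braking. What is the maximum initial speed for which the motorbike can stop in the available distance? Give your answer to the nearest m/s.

Maximum speed ≈ 37 m/s

a = μg = 0.89 × 9.8 = 8.722 m/s².
v²/(2a) = d ⇒ v = √(2 × 8.722 × 77) = √1343.19 = 36.6496 m/s.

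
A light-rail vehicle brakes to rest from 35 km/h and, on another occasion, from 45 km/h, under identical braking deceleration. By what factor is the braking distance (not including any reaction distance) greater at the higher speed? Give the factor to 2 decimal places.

Braking distance d = v²/(2a), so with a fixed, d ∝ v².
Factor = (45/35)² = 1.2857² = 1.6530.

Factor ≈ 1.65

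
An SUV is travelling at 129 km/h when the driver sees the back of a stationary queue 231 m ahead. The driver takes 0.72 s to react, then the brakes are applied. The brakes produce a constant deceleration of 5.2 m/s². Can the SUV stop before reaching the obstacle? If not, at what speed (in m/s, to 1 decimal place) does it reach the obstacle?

129 km/h ÷ 3.6 = 35.8333 m/s.
Reaction distance = 35.8333 × 0.72 = 25.800 m.
Braking distance = v²/(2a) = 1284.025 / 10.400 = 123.464 m.
Total stopping distance = 25.800 + 123.464 = 149.264 m, vs 231 m available — it stops with 231 − 149.264 = 81.736 m to spare.

Yes — it stops about 81.7 m short of the obstacle, so it never reaches it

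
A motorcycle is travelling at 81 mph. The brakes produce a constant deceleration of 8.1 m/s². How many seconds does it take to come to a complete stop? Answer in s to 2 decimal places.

81 mph × 0.44704 = 36.2102 m/s.
Braking time = v/a = 36.2102 / 8.100 = 4.470 s.

Braking time ≈ 4.47 s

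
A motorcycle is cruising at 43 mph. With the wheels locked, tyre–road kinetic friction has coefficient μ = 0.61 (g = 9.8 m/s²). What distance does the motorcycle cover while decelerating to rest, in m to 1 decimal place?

43 mph × 0.44704 = 19.2227 m/s.
a = μg = 0.61 × 9.8 = 5.978 m/s².
Braking distance = v²/(2a) = 19.2227² / (2 × 5.978) = 369.512 / 11.956 = 30.906 m.

Braking distance ≈ 30.9 m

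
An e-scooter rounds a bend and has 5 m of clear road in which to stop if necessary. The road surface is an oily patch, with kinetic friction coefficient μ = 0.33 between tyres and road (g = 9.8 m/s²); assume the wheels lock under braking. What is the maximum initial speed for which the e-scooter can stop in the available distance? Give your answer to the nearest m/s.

Maximum speed ≈ 6 m/s

a = μg = 0.33 × 9.8 = 3.234 m/s².
v²/(2a) = d ⇒ v = √(2 × 3.234 × 5) = √32.34 = 5.6868 m/s.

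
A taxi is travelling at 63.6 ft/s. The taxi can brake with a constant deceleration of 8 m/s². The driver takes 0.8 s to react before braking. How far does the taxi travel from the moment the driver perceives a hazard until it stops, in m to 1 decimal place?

63.6 ft/s × 0.3048 = 19.3853 m/s.
Reaction distance = v·t_r = 19.3853 × 0.8 = 15.508 m.
Braking distance = v²/(2a) = 19.3853² / (2 × 8.000) = 375.790 / 16.000 = 23.487 m.
Total = 15.508 + 23.487 = 38.995 m.

Total stopping distance ≈ 39.0 m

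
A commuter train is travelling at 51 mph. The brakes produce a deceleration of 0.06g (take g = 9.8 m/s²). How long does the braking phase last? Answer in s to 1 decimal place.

Braking time ≈ 38.8 s

51 mph × 0.44704 = 22.7990 m/s.
a = 0.06 × 9.8 = 0.588 m/s².
Braking time = v/a = 22.7990 / 0.588 = 38.774 s.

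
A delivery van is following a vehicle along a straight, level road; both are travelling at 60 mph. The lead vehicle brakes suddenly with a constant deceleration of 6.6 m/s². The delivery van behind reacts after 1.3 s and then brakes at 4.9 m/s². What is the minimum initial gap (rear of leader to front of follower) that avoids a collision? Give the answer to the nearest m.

60 mph × 0.44704 = 26.8224 m/s.
Leader travels v²/(2a_L) = 719.441 / 13.200 = 54.503 m before stopping.
Follower covers v·t_r = 26.8224 × 1.3 = 34.869 m while reacting, then v²/(2a_F) = 719.441 / 9.800 = 73.412 m while braking, for a total of 34.869 + 73.412 = 108.281 m.
Since a_F ≤ a_L and the follower starts braking later, the follower is never slower than the leader, so the closest approach is when both have stopped.
Minimum gap = 108.281 − 54.503 = 53.778 m.

Minimum gap ≈ 54 m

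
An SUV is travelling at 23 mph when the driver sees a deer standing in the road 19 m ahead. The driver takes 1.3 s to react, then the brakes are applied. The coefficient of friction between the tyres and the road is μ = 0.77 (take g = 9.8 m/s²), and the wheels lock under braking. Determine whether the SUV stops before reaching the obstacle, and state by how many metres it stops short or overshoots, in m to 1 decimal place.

23 mph × 0.44704 = 10.2819 m/s.
a = μg = 0.77 × 9.8 = 7.546 m/s².
Reaction distance = 10.2819 × 1.3 = 13.366 m.
Braking distance = v²/(2a) = 105.717 / 15.092 = 7.005 m.
Total stopping distance = 13.366 + 7.005 = 20.371 m, vs 19 m available — it cannot stop in time and overshoots by 20.371 − 19 = 1.371 m.

No — it overshoots by 1.4 m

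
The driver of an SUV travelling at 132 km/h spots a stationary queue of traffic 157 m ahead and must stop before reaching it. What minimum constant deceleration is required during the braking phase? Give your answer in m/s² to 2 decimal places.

132 km/h ÷ 3.6 = 36.6667 m/s.
v² = 2a·d ⇒ a = v²/(2d) = 36.6667² / (2 × 157.000) = 1344.447 / 314.000 = 4.2817 m/s².

Required deceleration ≈ 4.28 m/s²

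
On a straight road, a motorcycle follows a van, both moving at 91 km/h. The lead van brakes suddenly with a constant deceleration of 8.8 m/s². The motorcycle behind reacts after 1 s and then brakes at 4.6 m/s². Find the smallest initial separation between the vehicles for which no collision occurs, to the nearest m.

91 km/h ÷ 3.6 = 25.2778 m/s.
Leader travels v²/(2a_L) = 638.967 / 17.600 = 36.305 m before stopping.
Follower covers v·t_r = 25.2778 × 1 = 25.278 m while reacting, then v²/(2a_F) = 638.967 / 9.200 = 69.453 m while braking, for a total of 25.278 + 69.453 = 94.731 m.
Since a_F ≤ a_L and the follower starts braking later, the follower is never slower than the leader, so the closest approach is when both have stopped.
Minimum gap = 94.731 − 36.305 = 58.426 m.

Minimum gap ≈ 58 m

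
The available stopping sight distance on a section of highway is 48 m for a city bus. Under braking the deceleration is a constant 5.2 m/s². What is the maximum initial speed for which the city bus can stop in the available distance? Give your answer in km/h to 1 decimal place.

Maximum speed ≈ 80.4 km/h

v²/(2a) = d ⇒ v = √(2 × 5.200 × 48) = √499.20 = 22.3428 m/s.
22.3428 m/s × 3.6 = 80.434 km/h.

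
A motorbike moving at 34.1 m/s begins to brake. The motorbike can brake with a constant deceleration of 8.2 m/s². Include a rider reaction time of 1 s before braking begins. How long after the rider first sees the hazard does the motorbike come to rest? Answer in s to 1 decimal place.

Braking time = v/a = 34.1000 / 8.200 = 4.159 s.
Total = 1 + 4.159 = 5.159 s.

Total time ≈ 5.2 s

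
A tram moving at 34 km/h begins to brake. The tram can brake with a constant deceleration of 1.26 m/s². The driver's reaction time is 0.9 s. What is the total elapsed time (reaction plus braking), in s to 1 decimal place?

Total time ≈ 8.4 s

34 km/h ÷ 3.6 = 9.4444 m/s.
Braking time = v/a = 9.4444 / 1.260 = 7.496 s.
Total = 0.9 + 7.496 = 8.396 s.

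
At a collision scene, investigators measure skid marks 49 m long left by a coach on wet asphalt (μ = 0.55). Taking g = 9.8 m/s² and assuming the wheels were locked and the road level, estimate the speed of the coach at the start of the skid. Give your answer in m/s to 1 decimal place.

Deceleration a = μg = 0.55 × 9.8 = 5.390 m/s².
v = √(2a·d) = √(2 × 5.390 × 49) = √528.220 = 22.9830 m/s.

Initial speed ≈ 23.0 m/s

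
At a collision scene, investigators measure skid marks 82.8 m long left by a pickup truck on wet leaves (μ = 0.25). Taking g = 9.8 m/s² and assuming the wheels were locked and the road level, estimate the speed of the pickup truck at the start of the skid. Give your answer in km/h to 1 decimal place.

Deceleration a = μg = 0.25 × 9.8 = 2.450 m/s².
v = √(2a·d) = √(2 × 2.450 × 82.8) = √405.720 = 20.1425 m/s.
= 20.1425 × 3.6 = 72.513 km/h.

Initial speed ≈ 72.5 km/h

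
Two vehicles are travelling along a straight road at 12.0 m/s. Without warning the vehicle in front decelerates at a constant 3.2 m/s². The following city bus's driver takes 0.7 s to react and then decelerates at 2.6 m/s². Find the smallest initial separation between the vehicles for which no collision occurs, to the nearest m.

Leader travels v²/(2a_L) = 144.000 / 6.400 = 22.500 m before stopping.
Follower covers v·t_r = 12.0000 × 0.7 = 8.400 m while reacting, then v²/(2a_F) = 144.000 / 5.200 = 27.692 m while braking, for a total of 8.400 + 27.692 = 36.092 m.
Since a_F ≤ a_L and the follower starts braking later, the follower is never slower than the leader, so the closest approach is when both have stopped.
Minimum gap = 36.092 − 22.500 = 13.592 m.

Minimum gap ≈ 14 m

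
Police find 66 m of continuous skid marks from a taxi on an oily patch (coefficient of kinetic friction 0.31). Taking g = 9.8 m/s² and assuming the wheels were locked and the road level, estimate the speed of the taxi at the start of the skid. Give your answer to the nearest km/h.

Deceleration a = μg = 0.31 × 9.8 = 3.038 m/s².
v = √(2a·d) = √(2 × 3.038 × 66) = √401.016 = 20.0254 m/s.
= 20.0254 × 3.6 = 72.091 km/h.

Initial speed ≈ 72 km/h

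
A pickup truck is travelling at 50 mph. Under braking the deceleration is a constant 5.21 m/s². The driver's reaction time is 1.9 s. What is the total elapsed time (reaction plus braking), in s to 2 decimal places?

Total time ≈ 6.19 s

50 mph × 0.44704 = 22.3520 m/s.
Braking time = v/a = 22.3520 / 5.210 = 4.290 s.
Total = 1.9 + 4.290 = 6.190 s.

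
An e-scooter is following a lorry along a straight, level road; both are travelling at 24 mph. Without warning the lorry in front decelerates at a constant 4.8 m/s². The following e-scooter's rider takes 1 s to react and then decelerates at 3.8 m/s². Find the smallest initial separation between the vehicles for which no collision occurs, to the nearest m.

24 mph × 0.44704 = 10.7290 m/s.
Leader travels v²/(2a_L) = 115.111 / 9.600 = 11.991 m before stopping.
Follower covers v·t_r = 10.7290 × 1 = 10.729 m while reacting, then v²/(2a_F) = 115.111 / 7.600 = 15.146 m while braking, for a total of 10.729 + 15.146 = 25.875 m.
Since a_F ≤ a_L and the follower starts braking later, the follower is never slower than the leader, so the closest approach is when both have stopped.
Minimum gap = 25.875 − 11.991 = 13.884 m.

Minimum gap ≈ 14 m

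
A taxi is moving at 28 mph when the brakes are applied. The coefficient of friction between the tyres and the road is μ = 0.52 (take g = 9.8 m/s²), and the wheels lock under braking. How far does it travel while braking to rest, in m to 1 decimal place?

Braking distance ≈ 15.4 m

28 mph × 0.44704 = 12.5171 m/s.
a = μg = 0.52 × 9.8 = 5.096 m/s².
Braking distance = v²/(2a) = 12.5171² / (2 × 5.096) = 156.678 / 10.192 = 15.373 m.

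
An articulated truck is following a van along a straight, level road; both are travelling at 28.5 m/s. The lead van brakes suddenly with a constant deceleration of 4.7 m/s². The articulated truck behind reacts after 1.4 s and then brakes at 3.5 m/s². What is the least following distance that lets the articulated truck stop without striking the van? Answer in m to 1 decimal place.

Minimum gap ≈ 69.5 m

Leader travels v²/(2a_L) = 812.250 / 9.400 = 86.410 m before stopping.
Follower covers v·t_r = 28.5000 × 1.4 = 39.900 m while reacting, then v²/(2a_F) = 812.250 / 7.000 = 116.036 m while braking, for a total of 39.900 + 116.036 = 155.936 m.
Since a_F ≤ a_L and the follower starts braking later, the follower is never slower than the leader, so the closest approach is when both have stopped.
Minimum gap = 155.936 − 86.410 = 69.526 m.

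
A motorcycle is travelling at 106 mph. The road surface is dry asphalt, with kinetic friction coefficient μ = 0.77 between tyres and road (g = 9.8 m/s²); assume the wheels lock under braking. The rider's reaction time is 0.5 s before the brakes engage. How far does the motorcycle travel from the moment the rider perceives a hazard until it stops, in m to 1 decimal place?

106 mph × 0.44704 = 47.3862 m/s.
a = μg = 0.77 × 9.8 = 7.546 m/s².
Reaction distance = v·t_r = 47.3862 × 0.5 = 23.693 m.
Braking distance = v²/(2a) = 47.3862² / (2 × 7.546) = 2245.452 / 15.092 = 148.784 m.
Total = 23.693 + 148.784 = 172.477 m.

Total stopping distance ≈ 172.5 m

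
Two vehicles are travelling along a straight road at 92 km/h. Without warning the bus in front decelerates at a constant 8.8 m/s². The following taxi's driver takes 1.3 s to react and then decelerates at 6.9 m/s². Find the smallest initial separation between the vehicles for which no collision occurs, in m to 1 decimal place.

Minimum gap ≈ 43.4 m

92 km/h ÷ 3.6 = 25.5556 m/s.
Leader travels v²/(2a_L) = 653.089 / 17.600 = 37.107 m before stopping.
Follower covers v·t_r = 25.5556 × 1.3 = 33.222 m while reacting, then v²/(2a_F) = 653.089 / 13.800 = 47.325 m while braking, for a total of 33.222 + 47.325 = 80.547 m.
Since a_F ≤ a_L and the follower starts braking later, the follower is never slower than the leader, so the closest approach is when both have stopped.
Minimum gap = 80.547 − 37.107 = 43.440 m.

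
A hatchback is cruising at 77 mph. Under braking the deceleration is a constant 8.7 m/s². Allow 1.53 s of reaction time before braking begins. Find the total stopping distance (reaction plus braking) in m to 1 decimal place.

77 mph × 0.44704 = 34.4221 m/s.
Reaction distance = v·t_r = 34.4221 × 1.53 = 52.666 m.
Braking distance = v²/(2a) = 34.4221² / (2 × 8.700) = 1184.881 / 17.400 = 68.097 m.
Total = 52.666 + 68.097 = 120.763 m.

Total stopping distance ≈ 120.8 m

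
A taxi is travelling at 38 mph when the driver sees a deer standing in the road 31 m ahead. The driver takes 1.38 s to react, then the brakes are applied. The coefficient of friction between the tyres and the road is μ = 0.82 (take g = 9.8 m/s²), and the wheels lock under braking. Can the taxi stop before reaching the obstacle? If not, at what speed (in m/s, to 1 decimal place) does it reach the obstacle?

No — it strikes the obstacle at 12.9 m/s

38 mph × 0.44704 = 16.9875 m/s.
a = μg = 0.82 × 9.8 = 8.036 m/s².
Reaction distance = 16.9875 × 1.38 = 23.443 m.
Braking distance needed to stop: v²/(2a) = 288.575 / 16.072 = 17.955 m, so total needed = 23.443 + 17.955 = 41.398 m > 31 m — it cannot stop.
Distance remaining when braking begins: 31 − 23.443 = 7.557 m.
v² = v₀² − 2a·d = 288.575 − 2 × 8.036 × 7.557 = 167.119 m²/s².
v = √167.119 = 12.927 m/s.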